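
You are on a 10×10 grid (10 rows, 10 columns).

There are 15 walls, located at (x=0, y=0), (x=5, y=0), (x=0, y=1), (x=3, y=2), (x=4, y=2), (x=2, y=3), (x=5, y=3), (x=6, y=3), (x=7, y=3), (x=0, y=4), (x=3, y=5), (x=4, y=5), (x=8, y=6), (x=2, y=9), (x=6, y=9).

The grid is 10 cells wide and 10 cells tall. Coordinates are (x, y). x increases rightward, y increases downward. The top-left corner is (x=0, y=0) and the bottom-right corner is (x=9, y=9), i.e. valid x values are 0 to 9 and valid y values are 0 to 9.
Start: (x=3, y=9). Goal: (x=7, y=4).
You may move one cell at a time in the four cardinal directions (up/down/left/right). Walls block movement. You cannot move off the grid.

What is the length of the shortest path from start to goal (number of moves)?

BFS from (x=3, y=9) until reaching (x=7, y=4):
  Distance 0: (x=3, y=9)
  Distance 1: (x=3, y=8), (x=4, y=9)
  Distance 2: (x=3, y=7), (x=2, y=8), (x=4, y=8), (x=5, y=9)
  Distance 3: (x=3, y=6), (x=2, y=7), (x=4, y=7), (x=1, y=8), (x=5, y=8)
  Distance 4: (x=2, y=6), (x=4, y=6), (x=1, y=7), (x=5, y=7), (x=0, y=8), (x=6, y=8), (x=1, y=9)
  Distance 5: (x=2, y=5), (x=1, y=6), (x=5, y=6), (x=0, y=7), (x=6, y=7), (x=7, y=8), (x=0, y=9)
  Distance 6: (x=2, y=4), (x=1, y=5), (x=5, y=5), (x=0, y=6), (x=6, y=6), (x=7, y=7), (x=8, y=8), (x=7, y=9)
  Distance 7: (x=1, y=4), (x=3, y=4), (x=5, y=4), (x=0, y=5), (x=6, y=5), (x=7, y=6), (x=8, y=7), (x=9, y=8), (x=8, y=9)
  Distance 8: (x=1, y=3), (x=3, y=3), (x=4, y=4), (x=6, y=4), (x=7, y=5), (x=9, y=7), (x=9, y=9)
  Distance 9: (x=1, y=2), (x=0, y=3), (x=4, y=3), (x=7, y=4), (x=8, y=5), (x=9, y=6)  <- goal reached here
One shortest path (9 moves): (x=3, y=9) -> (x=4, y=9) -> (x=5, y=9) -> (x=5, y=8) -> (x=6, y=8) -> (x=7, y=8) -> (x=7, y=7) -> (x=7, y=6) -> (x=7, y=5) -> (x=7, y=4)

Answer: Shortest path length: 9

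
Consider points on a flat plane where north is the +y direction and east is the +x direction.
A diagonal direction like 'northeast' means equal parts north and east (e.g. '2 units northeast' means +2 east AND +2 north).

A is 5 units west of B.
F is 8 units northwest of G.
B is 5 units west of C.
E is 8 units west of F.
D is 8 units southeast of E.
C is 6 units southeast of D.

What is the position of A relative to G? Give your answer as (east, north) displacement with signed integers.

Place G at the origin (east=0, north=0).
  F is 8 units northwest of G: delta (east=-8, north=+8); F at (east=-8, north=8).
  E is 8 units west of F: delta (east=-8, north=+0); E at (east=-16, north=8).
  D is 8 units southeast of E: delta (east=+8, north=-8); D at (east=-8, north=0).
  C is 6 units southeast of D: delta (east=+6, north=-6); C at (east=-2, north=-6).
  B is 5 units west of C: delta (east=-5, north=+0); B at (east=-7, north=-6).
  A is 5 units west of B: delta (east=-5, north=+0); A at (east=-12, north=-6).
Therefore A relative to G: (east=-12, north=-6).

Answer: A is at (east=-12, north=-6) relative to G.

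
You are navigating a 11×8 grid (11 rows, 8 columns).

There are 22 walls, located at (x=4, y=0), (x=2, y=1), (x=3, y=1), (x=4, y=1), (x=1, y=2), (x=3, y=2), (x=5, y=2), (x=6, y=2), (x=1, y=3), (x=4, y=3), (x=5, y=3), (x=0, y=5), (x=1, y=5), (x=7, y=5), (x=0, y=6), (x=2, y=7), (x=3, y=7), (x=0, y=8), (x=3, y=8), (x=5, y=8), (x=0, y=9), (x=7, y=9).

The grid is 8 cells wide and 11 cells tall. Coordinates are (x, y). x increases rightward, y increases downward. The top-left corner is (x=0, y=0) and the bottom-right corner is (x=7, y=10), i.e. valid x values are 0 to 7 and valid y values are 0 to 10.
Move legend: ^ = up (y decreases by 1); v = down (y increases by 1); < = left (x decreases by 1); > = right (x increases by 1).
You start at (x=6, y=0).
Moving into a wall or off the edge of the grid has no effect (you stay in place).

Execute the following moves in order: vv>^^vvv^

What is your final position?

Start: (x=6, y=0)
  v (down): (x=6, y=0) -> (x=6, y=1)
  v (down): blocked, stay at (x=6, y=1)
  > (right): (x=6, y=1) -> (x=7, y=1)
  ^ (up): (x=7, y=1) -> (x=7, y=0)
  ^ (up): blocked, stay at (x=7, y=0)
  v (down): (x=7, y=0) -> (x=7, y=1)
  v (down): (x=7, y=1) -> (x=7, y=2)
  v (down): (x=7, y=2) -> (x=7, y=3)
  ^ (up): (x=7, y=3) -> (x=7, y=2)
Final: (x=7, y=2)

Answer: Final position: (x=7, y=2)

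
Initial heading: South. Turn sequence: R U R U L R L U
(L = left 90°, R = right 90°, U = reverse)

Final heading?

Start: South
  R (right (90° clockwise)) -> West
  U (U-turn (180°)) -> East
  R (right (90° clockwise)) -> South
  U (U-turn (180°)) -> North
  L (left (90° counter-clockwise)) -> West
  R (right (90° clockwise)) -> North
  L (left (90° counter-clockwise)) -> West
  U (U-turn (180°)) -> East
Final: East

Answer: Final heading: East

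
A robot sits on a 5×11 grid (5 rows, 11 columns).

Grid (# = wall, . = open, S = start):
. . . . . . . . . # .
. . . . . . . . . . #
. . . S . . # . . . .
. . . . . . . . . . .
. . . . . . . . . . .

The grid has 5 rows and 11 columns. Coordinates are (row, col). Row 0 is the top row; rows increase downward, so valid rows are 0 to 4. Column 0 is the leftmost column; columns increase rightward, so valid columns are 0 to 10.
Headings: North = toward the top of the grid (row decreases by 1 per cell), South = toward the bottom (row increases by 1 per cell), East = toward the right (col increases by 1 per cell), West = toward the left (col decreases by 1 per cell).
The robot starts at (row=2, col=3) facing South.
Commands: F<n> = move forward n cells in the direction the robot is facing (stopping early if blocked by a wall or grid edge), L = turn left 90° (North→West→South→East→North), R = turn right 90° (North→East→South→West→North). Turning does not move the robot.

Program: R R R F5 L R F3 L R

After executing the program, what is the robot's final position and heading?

Start: (row=2, col=3), facing South
  R: turn right, now facing West
  R: turn right, now facing North
  R: turn right, now facing East
  F5: move forward 2/5 (blocked), now at (row=2, col=5)
  L: turn left, now facing North
  R: turn right, now facing East
  F3: move forward 0/3 (blocked), now at (row=2, col=5)
  L: turn left, now facing North
  R: turn right, now facing East
Final: (row=2, col=5), facing East

Answer: Final position: (row=2, col=5), facing East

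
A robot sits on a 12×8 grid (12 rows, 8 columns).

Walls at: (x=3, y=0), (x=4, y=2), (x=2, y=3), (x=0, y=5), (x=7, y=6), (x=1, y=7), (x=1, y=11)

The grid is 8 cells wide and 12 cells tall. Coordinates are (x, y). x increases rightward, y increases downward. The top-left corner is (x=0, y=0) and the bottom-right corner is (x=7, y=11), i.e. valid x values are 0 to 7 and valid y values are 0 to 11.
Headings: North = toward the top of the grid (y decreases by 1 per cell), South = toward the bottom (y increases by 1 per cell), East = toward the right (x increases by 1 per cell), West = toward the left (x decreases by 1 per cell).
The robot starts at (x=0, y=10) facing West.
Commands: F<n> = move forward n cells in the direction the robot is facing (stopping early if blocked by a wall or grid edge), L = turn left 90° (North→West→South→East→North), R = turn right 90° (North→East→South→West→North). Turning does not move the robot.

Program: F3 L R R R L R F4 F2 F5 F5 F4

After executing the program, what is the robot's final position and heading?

Start: (x=0, y=10), facing West
  F3: move forward 0/3 (blocked), now at (x=0, y=10)
  L: turn left, now facing South
  R: turn right, now facing West
  R: turn right, now facing North
  R: turn right, now facing East
  L: turn left, now facing North
  R: turn right, now facing East
  F4: move forward 4, now at (x=4, y=10)
  F2: move forward 2, now at (x=6, y=10)
  F5: move forward 1/5 (blocked), now at (x=7, y=10)
  F5: move forward 0/5 (blocked), now at (x=7, y=10)
  F4: move forward 0/4 (blocked), now at (x=7, y=10)
Final: (x=7, y=10), facing East

Answer: Final position: (x=7, y=10), facing East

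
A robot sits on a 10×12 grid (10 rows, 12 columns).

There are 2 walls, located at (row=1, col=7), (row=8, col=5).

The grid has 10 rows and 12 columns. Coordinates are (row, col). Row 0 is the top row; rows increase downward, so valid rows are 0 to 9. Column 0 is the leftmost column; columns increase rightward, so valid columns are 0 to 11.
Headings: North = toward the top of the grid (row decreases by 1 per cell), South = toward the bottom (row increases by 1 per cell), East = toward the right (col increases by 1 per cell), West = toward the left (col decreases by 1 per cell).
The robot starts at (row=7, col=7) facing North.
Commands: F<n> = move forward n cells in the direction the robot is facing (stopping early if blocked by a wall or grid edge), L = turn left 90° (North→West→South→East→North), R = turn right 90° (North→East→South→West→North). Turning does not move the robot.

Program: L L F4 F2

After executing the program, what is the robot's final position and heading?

Answer: Final position: (row=9, col=7), facing South

Derivation:
Start: (row=7, col=7), facing North
  L: turn left, now facing West
  L: turn left, now facing South
  F4: move forward 2/4 (blocked), now at (row=9, col=7)
  F2: move forward 0/2 (blocked), now at (row=9, col=7)
Final: (row=9, col=7), facing South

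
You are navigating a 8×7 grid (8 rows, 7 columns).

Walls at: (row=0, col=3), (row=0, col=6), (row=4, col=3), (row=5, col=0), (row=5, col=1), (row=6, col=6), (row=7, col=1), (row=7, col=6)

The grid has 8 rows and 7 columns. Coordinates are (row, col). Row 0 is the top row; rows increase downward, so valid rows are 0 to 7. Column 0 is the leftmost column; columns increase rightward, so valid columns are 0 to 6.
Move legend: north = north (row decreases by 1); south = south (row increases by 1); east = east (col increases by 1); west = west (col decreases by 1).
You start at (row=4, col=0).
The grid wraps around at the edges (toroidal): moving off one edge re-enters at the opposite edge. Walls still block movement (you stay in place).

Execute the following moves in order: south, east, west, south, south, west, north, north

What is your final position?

Start: (row=4, col=0)
  south (south): blocked, stay at (row=4, col=0)
  east (east): (row=4, col=0) -> (row=4, col=1)
  west (west): (row=4, col=1) -> (row=4, col=0)
  south (south): blocked, stay at (row=4, col=0)
  south (south): blocked, stay at (row=4, col=0)
  west (west): (row=4, col=0) -> (row=4, col=6)
  north (north): (row=4, col=6) -> (row=3, col=6)
  north (north): (row=3, col=6) -> (row=2, col=6)
Final: (row=2, col=6)

Answer: Final position: (row=2, col=6)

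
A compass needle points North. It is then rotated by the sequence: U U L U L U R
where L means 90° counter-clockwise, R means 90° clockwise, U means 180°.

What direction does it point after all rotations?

Start: North
  U (U-turn (180°)) -> South
  U (U-turn (180°)) -> North
  L (left (90° counter-clockwise)) -> West
  U (U-turn (180°)) -> East
  L (left (90° counter-clockwise)) -> North
  U (U-turn (180°)) -> South
  R (right (90° clockwise)) -> West
Final: West

Answer: Final heading: West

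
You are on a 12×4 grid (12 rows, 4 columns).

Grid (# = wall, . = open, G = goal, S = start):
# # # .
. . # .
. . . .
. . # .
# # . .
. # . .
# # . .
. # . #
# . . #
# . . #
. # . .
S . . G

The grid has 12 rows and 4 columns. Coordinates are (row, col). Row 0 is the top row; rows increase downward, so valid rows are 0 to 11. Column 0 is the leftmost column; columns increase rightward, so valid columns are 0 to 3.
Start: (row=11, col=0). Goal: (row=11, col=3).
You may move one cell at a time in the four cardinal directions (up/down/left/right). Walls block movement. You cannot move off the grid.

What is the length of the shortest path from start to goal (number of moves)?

Answer: Shortest path length: 3

Derivation:
BFS from (row=11, col=0) until reaching (row=11, col=3):
  Distance 0: (row=11, col=0)
  Distance 1: (row=10, col=0), (row=11, col=1)
  Distance 2: (row=11, col=2)
  Distance 3: (row=10, col=2), (row=11, col=3)  <- goal reached here
One shortest path (3 moves): (row=11, col=0) -> (row=11, col=1) -> (row=11, col=2) -> (row=11, col=3)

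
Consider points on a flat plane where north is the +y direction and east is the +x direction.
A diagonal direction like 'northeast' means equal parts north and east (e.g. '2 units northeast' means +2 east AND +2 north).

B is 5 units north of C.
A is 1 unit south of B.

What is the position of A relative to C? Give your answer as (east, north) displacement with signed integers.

Place C at the origin (east=0, north=0).
  B is 5 units north of C: delta (east=+0, north=+5); B at (east=0, north=5).
  A is 1 unit south of B: delta (east=+0, north=-1); A at (east=0, north=4).
Therefore A relative to C: (east=0, north=4).

Answer: A is at (east=0, north=4) relative to C.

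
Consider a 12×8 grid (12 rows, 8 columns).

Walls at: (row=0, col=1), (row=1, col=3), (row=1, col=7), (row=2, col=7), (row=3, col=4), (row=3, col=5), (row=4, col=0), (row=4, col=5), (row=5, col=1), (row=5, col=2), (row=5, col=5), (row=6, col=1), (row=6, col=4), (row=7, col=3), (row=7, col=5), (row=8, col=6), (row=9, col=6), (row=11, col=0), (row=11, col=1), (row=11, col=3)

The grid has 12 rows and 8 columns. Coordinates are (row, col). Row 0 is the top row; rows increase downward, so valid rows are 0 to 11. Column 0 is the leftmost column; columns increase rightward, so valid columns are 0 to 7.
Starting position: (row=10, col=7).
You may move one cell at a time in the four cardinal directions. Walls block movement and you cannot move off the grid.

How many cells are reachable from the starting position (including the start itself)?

BFS flood-fill from (row=10, col=7):
  Distance 0: (row=10, col=7)
  Distance 1: (row=9, col=7), (row=10, col=6), (row=11, col=7)
  Distance 2: (row=8, col=7), (row=10, col=5), (row=11, col=6)
  Distance 3: (row=7, col=7), (row=9, col=5), (row=10, col=4), (row=11, col=5)
  Distance 4: (row=6, col=7), (row=7, col=6), (row=8, col=5), (row=9, col=4), (row=10, col=3), (row=11, col=4)
  Distance 5: (row=5, col=7), (row=6, col=6), (row=8, col=4), (row=9, col=3), (row=10, col=2)
  Distance 6: (row=4, col=7), (row=5, col=6), (row=6, col=5), (row=7, col=4), (row=8, col=3), (row=9, col=2), (row=10, col=1), (row=11, col=2)
  Distance 7: (row=3, col=7), (row=4, col=6), (row=8, col=2), (row=9, col=1), (row=10, col=0)
  Distance 8: (row=3, col=6), (row=7, col=2), (row=8, col=1), (row=9, col=0)
  Distance 9: (row=2, col=6), (row=6, col=2), (row=7, col=1), (row=8, col=0)
  Distance 10: (row=1, col=6), (row=2, col=5), (row=6, col=3), (row=7, col=0)
  Distance 11: (row=0, col=6), (row=1, col=5), (row=2, col=4), (row=5, col=3), (row=6, col=0)
  Distance 12: (row=0, col=5), (row=0, col=7), (row=1, col=4), (row=2, col=3), (row=4, col=3), (row=5, col=0), (row=5, col=4)
  Distance 13: (row=0, col=4), (row=2, col=2), (row=3, col=3), (row=4, col=2), (row=4, col=4)
  Distance 14: (row=0, col=3), (row=1, col=2), (row=2, col=1), (row=3, col=2), (row=4, col=1)
  Distance 15: (row=0, col=2), (row=1, col=1), (row=2, col=0), (row=3, col=1)
  Distance 16: (row=1, col=0), (row=3, col=0)
  Distance 17: (row=0, col=0)
Total reachable: 76 (grid has 76 open cells total)

Answer: Reachable cells: 76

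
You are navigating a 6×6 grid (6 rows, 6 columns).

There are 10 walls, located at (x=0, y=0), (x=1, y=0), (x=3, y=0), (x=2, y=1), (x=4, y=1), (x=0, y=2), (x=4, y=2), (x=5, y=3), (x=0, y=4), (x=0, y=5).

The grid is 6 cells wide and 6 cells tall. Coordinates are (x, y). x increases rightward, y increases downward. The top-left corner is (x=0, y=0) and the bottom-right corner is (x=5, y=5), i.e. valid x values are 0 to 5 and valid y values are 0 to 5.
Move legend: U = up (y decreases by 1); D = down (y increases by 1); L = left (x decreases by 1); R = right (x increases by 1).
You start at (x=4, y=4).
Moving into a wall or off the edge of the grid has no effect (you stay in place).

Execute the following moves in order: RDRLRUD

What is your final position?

Answer: Final position: (x=5, y=5)

Derivation:
Start: (x=4, y=4)
  R (right): (x=4, y=4) -> (x=5, y=4)
  D (down): (x=5, y=4) -> (x=5, y=5)
  R (right): blocked, stay at (x=5, y=5)
  L (left): (x=5, y=5) -> (x=4, y=5)
  R (right): (x=4, y=5) -> (x=5, y=5)
  U (up): (x=5, y=5) -> (x=5, y=4)
  D (down): (x=5, y=4) -> (x=5, y=5)
Final: (x=5, y=5)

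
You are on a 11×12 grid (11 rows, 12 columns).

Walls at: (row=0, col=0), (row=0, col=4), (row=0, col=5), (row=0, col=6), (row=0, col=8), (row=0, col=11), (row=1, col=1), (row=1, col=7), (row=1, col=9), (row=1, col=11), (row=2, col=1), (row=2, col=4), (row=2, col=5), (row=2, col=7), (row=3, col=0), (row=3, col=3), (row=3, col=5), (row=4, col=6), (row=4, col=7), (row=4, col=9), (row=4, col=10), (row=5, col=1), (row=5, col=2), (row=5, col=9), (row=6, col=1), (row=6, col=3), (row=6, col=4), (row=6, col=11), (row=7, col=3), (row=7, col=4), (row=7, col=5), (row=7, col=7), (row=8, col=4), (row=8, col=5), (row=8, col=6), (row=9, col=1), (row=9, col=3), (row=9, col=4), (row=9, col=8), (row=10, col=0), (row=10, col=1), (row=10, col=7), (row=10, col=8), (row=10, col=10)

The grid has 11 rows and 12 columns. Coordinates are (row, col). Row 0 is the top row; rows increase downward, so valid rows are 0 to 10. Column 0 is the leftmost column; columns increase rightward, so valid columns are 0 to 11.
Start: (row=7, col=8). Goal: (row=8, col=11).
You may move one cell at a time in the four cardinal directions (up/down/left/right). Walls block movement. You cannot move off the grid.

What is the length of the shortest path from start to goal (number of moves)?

Answer: Shortest path length: 4

Derivation:
BFS from (row=7, col=8) until reaching (row=8, col=11):
  Distance 0: (row=7, col=8)
  Distance 1: (row=6, col=8), (row=7, col=9), (row=8, col=8)
  Distance 2: (row=5, col=8), (row=6, col=7), (row=6, col=9), (row=7, col=10), (row=8, col=7), (row=8, col=9)
  Distance 3: (row=4, col=8), (row=5, col=7), (row=6, col=6), (row=6, col=10), (row=7, col=11), (row=8, col=10), (row=9, col=7), (row=9, col=9)
  Distance 4: (row=3, col=8), (row=5, col=6), (row=5, col=10), (row=6, col=5), (row=7, col=6), (row=8, col=11), (row=9, col=6), (row=9, col=10), (row=10, col=9)  <- goal reached here
One shortest path (4 moves): (row=7, col=8) -> (row=7, col=9) -> (row=7, col=10) -> (row=7, col=11) -> (row=8, col=11)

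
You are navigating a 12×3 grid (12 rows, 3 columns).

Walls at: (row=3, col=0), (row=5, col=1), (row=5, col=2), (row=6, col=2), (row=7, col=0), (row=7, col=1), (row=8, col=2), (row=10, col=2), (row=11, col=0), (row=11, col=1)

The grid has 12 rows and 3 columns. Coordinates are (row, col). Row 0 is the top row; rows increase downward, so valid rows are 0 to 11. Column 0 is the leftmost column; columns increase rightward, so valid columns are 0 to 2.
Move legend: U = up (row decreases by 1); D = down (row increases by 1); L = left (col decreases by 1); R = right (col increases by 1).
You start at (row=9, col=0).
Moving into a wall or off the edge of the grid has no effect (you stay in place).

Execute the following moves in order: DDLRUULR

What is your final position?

Start: (row=9, col=0)
  D (down): (row=9, col=0) -> (row=10, col=0)
  D (down): blocked, stay at (row=10, col=0)
  L (left): blocked, stay at (row=10, col=0)
  R (right): (row=10, col=0) -> (row=10, col=1)
  U (up): (row=10, col=1) -> (row=9, col=1)
  U (up): (row=9, col=1) -> (row=8, col=1)
  L (left): (row=8, col=1) -> (row=8, col=0)
  R (right): (row=8, col=0) -> (row=8, col=1)
Final: (row=8, col=1)

Answer: Final position: (row=8, col=1)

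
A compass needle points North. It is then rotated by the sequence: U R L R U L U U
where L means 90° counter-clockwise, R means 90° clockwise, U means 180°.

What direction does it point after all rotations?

Start: North
  U (U-turn (180°)) -> South
  R (right (90° clockwise)) -> West
  L (left (90° counter-clockwise)) -> South
  R (right (90° clockwise)) -> West
  U (U-turn (180°)) -> East
  L (left (90° counter-clockwise)) -> North
  U (U-turn (180°)) -> South
  U (U-turn (180°)) -> North
Final: North

Answer: Final heading: North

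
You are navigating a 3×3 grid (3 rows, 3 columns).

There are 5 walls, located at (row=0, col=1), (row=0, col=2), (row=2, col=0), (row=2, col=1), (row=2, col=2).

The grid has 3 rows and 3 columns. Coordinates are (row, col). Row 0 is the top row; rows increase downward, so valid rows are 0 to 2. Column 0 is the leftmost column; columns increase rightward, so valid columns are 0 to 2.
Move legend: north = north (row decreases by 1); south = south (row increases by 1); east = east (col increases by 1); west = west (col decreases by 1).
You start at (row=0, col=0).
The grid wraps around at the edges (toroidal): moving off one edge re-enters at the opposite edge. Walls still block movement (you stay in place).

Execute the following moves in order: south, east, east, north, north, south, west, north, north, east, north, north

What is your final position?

Start: (row=0, col=0)
  south (south): (row=0, col=0) -> (row=1, col=0)
  east (east): (row=1, col=0) -> (row=1, col=1)
  east (east): (row=1, col=1) -> (row=1, col=2)
  north (north): blocked, stay at (row=1, col=2)
  north (north): blocked, stay at (row=1, col=2)
  south (south): blocked, stay at (row=1, col=2)
  west (west): (row=1, col=2) -> (row=1, col=1)
  north (north): blocked, stay at (row=1, col=1)
  north (north): blocked, stay at (row=1, col=1)
  east (east): (row=1, col=1) -> (row=1, col=2)
  north (north): blocked, stay at (row=1, col=2)
  north (north): blocked, stay at (row=1, col=2)
Final: (row=1, col=2)

Answer: Final position: (row=1, col=2)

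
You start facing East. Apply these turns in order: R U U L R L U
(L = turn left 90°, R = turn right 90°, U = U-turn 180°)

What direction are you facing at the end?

Start: East
  R (right (90° clockwise)) -> South
  U (U-turn (180°)) -> North
  U (U-turn (180°)) -> South
  L (left (90° counter-clockwise)) -> East
  R (right (90° clockwise)) -> South
  L (left (90° counter-clockwise)) -> East
  U (U-turn (180°)) -> West
Final: West

Answer: Final heading: West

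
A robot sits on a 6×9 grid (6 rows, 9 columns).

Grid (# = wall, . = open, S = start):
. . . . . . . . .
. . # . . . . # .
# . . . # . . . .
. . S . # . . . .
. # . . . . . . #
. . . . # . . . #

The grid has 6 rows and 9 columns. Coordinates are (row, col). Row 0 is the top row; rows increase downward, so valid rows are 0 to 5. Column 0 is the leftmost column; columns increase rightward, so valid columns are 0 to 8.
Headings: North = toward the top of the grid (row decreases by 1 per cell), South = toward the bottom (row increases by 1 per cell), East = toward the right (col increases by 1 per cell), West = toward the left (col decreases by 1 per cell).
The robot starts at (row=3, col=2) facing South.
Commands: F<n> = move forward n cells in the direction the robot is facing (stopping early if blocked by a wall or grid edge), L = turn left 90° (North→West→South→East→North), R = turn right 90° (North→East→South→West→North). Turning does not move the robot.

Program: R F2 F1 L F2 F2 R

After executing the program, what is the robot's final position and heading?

Start: (row=3, col=2), facing South
  R: turn right, now facing West
  F2: move forward 2, now at (row=3, col=0)
  F1: move forward 0/1 (blocked), now at (row=3, col=0)
  L: turn left, now facing South
  F2: move forward 2, now at (row=5, col=0)
  F2: move forward 0/2 (blocked), now at (row=5, col=0)
  R: turn right, now facing West
Final: (row=5, col=0), facing West

Answer: Final position: (row=5, col=0), facing West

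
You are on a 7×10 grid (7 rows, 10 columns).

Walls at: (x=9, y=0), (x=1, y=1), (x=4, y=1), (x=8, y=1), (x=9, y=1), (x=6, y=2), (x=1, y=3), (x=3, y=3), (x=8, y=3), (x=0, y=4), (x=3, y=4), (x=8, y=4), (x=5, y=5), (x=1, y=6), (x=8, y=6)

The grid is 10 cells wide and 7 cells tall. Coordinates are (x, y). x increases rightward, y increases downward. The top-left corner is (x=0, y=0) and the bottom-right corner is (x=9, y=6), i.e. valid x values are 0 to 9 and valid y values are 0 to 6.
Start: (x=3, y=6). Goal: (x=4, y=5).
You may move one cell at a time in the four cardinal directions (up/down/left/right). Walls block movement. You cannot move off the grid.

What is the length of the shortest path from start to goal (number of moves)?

BFS from (x=3, y=6) until reaching (x=4, y=5):
  Distance 0: (x=3, y=6)
  Distance 1: (x=3, y=5), (x=2, y=6), (x=4, y=6)
  Distance 2: (x=2, y=5), (x=4, y=5), (x=5, y=6)  <- goal reached here
One shortest path (2 moves): (x=3, y=6) -> (x=4, y=6) -> (x=4, y=5)

Answer: Shortest path length: 2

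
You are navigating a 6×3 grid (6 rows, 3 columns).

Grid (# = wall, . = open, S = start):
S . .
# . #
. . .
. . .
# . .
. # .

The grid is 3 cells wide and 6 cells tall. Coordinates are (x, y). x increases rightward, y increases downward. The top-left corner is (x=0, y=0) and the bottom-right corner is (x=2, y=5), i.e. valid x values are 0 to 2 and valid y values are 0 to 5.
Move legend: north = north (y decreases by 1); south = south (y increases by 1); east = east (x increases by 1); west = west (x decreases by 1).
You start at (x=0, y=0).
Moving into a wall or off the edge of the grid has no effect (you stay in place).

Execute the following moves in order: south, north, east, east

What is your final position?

Start: (x=0, y=0)
  south (south): blocked, stay at (x=0, y=0)
  north (north): blocked, stay at (x=0, y=0)
  east (east): (x=0, y=0) -> (x=1, y=0)
  east (east): (x=1, y=0) -> (x=2, y=0)
Final: (x=2, y=0)

Answer: Final position: (x=2, y=0)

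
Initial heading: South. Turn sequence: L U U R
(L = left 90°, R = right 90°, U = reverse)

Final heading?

Start: South
  L (left (90° counter-clockwise)) -> East
  U (U-turn (180°)) -> West
  U (U-turn (180°)) -> East
  R (right (90° clockwise)) -> South
Final: South

Answer: Final heading: South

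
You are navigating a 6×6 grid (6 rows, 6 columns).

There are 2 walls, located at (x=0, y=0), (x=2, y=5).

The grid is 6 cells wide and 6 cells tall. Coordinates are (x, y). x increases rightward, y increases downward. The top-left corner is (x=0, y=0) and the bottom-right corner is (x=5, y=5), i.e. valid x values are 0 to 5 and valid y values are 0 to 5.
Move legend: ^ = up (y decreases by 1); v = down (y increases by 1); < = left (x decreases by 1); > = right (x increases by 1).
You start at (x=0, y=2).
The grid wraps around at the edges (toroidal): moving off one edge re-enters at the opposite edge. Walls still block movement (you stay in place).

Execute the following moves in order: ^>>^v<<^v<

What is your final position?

Answer: Final position: (x=5, y=2)

Derivation:
Start: (x=0, y=2)
  ^ (up): (x=0, y=2) -> (x=0, y=1)
  > (right): (x=0, y=1) -> (x=1, y=1)
  > (right): (x=1, y=1) -> (x=2, y=1)
  ^ (up): (x=2, y=1) -> (x=2, y=0)
  v (down): (x=2, y=0) -> (x=2, y=1)
  < (left): (x=2, y=1) -> (x=1, y=1)
  < (left): (x=1, y=1) -> (x=0, y=1)
  ^ (up): blocked, stay at (x=0, y=1)
  v (down): (x=0, y=1) -> (x=0, y=2)
  < (left): (x=0, y=2) -> (x=5, y=2)
Final: (x=5, y=2)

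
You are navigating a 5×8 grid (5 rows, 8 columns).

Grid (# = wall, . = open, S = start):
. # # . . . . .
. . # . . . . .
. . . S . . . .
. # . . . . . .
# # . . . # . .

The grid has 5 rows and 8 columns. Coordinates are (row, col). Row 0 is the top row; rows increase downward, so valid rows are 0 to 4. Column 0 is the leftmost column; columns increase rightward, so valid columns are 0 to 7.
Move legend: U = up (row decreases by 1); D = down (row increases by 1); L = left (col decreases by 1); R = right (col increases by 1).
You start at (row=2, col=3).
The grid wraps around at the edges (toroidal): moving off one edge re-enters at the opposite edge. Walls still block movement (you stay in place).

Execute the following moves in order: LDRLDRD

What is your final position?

Start: (row=2, col=3)
  L (left): (row=2, col=3) -> (row=2, col=2)
  D (down): (row=2, col=2) -> (row=3, col=2)
  R (right): (row=3, col=2) -> (row=3, col=3)
  L (left): (row=3, col=3) -> (row=3, col=2)
  D (down): (row=3, col=2) -> (row=4, col=2)
  R (right): (row=4, col=2) -> (row=4, col=3)
  D (down): (row=4, col=3) -> (row=0, col=3)
Final: (row=0, col=3)

Answer: Final position: (row=0, col=3)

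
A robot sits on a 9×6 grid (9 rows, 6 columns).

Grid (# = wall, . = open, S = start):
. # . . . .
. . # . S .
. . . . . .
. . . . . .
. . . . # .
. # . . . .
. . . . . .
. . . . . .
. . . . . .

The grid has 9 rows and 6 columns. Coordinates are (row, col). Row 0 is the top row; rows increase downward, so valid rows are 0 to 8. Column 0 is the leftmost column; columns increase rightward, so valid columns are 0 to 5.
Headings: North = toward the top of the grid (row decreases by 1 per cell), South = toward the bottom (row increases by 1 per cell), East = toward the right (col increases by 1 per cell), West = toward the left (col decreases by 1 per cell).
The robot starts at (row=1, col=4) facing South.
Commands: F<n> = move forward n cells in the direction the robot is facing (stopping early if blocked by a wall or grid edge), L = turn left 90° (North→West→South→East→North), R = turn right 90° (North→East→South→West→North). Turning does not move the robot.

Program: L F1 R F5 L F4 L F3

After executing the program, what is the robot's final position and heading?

Start: (row=1, col=4), facing South
  L: turn left, now facing East
  F1: move forward 1, now at (row=1, col=5)
  R: turn right, now facing South
  F5: move forward 5, now at (row=6, col=5)
  L: turn left, now facing East
  F4: move forward 0/4 (blocked), now at (row=6, col=5)
  L: turn left, now facing North
  F3: move forward 3, now at (row=3, col=5)
Final: (row=3, col=5), facing North

Answer: Final position: (row=3, col=5), facing North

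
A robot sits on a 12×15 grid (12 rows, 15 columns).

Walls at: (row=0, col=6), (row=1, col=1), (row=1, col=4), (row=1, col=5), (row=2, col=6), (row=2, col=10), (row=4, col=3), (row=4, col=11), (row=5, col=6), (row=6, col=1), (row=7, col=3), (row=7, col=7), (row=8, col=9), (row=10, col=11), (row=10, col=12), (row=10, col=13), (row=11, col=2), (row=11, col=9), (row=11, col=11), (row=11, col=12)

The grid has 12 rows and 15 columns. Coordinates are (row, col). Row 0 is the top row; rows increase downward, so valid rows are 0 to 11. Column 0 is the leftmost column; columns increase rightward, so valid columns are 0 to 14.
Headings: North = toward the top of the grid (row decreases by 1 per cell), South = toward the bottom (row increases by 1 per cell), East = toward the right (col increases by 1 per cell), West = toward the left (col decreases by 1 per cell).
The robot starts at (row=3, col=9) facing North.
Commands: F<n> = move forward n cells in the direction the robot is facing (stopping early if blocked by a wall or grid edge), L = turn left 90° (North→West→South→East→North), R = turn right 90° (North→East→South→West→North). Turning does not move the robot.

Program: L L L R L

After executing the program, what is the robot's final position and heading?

Start: (row=3, col=9), facing North
  L: turn left, now facing West
  L: turn left, now facing South
  L: turn left, now facing East
  R: turn right, now facing South
  L: turn left, now facing East
Final: (row=3, col=9), facing East

Answer: Final position: (row=3, col=9), facing East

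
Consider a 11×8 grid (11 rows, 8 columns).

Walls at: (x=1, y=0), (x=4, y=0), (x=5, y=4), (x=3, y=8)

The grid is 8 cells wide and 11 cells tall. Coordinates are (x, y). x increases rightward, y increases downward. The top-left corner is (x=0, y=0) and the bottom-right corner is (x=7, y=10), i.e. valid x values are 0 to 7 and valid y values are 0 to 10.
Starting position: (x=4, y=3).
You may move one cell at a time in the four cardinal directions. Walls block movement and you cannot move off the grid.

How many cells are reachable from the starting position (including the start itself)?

BFS flood-fill from (x=4, y=3):
  Distance 0: (x=4, y=3)
  Distance 1: (x=4, y=2), (x=3, y=3), (x=5, y=3), (x=4, y=4)
  Distance 2: (x=4, y=1), (x=3, y=2), (x=5, y=2), (x=2, y=3), (x=6, y=3), (x=3, y=4), (x=4, y=5)
  Distance 3: (x=3, y=1), (x=5, y=1), (x=2, y=2), (x=6, y=2), (x=1, y=3), (x=7, y=3), (x=2, y=4), (x=6, y=4), (x=3, y=5), (x=5, y=5), (x=4, y=6)
  Distance 4: (x=3, y=0), (x=5, y=0), (x=2, y=1), (x=6, y=1), (x=1, y=2), (x=7, y=2), (x=0, y=3), (x=1, y=4), (x=7, y=4), (x=2, y=5), (x=6, y=5), (x=3, y=6), (x=5, y=6), (x=4, y=7)
  Distance 5: (x=2, y=0), (x=6, y=0), (x=1, y=1), (x=7, y=1), (x=0, y=2), (x=0, y=4), (x=1, y=5), (x=7, y=5), (x=2, y=6), (x=6, y=6), (x=3, y=7), (x=5, y=7), (x=4, y=8)
  Distance 6: (x=7, y=0), (x=0, y=1), (x=0, y=5), (x=1, y=6), (x=7, y=6), (x=2, y=7), (x=6, y=7), (x=5, y=8), (x=4, y=9)
  Distance 7: (x=0, y=0), (x=0, y=6), (x=1, y=7), (x=7, y=7), (x=2, y=8), (x=6, y=8), (x=3, y=9), (x=5, y=9), (x=4, y=10)
  Distance 8: (x=0, y=7), (x=1, y=8), (x=7, y=8), (x=2, y=9), (x=6, y=9), (x=3, y=10), (x=5, y=10)
  Distance 9: (x=0, y=8), (x=1, y=9), (x=7, y=9), (x=2, y=10), (x=6, y=10)
  Distance 10: (x=0, y=9), (x=1, y=10), (x=7, y=10)
  Distance 11: (x=0, y=10)
Total reachable: 84 (grid has 84 open cells total)

Answer: Reachable cells: 84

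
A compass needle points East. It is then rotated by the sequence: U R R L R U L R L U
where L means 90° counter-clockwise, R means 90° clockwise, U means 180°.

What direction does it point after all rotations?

Start: East
  U (U-turn (180°)) -> West
  R (right (90° clockwise)) -> North
  R (right (90° clockwise)) -> East
  L (left (90° counter-clockwise)) -> North
  R (right (90° clockwise)) -> East
  U (U-turn (180°)) -> West
  L (left (90° counter-clockwise)) -> South
  R (right (90° clockwise)) -> West
  L (left (90° counter-clockwise)) -> South
  U (U-turn (180°)) -> North
Final: North

Answer: Final heading: North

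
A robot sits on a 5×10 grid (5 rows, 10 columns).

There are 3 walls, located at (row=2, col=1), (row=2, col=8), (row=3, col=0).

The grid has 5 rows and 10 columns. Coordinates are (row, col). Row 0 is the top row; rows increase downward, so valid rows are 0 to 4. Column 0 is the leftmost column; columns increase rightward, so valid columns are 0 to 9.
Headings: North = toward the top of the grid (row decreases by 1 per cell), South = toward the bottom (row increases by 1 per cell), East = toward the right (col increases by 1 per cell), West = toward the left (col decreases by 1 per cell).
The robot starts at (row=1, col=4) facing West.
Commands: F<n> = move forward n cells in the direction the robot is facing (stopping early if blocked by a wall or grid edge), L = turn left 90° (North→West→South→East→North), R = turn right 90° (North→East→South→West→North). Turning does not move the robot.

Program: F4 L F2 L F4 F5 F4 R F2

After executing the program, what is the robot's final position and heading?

Start: (row=1, col=4), facing West
  F4: move forward 4, now at (row=1, col=0)
  L: turn left, now facing South
  F2: move forward 1/2 (blocked), now at (row=2, col=0)
  L: turn left, now facing East
  F4: move forward 0/4 (blocked), now at (row=2, col=0)
  F5: move forward 0/5 (blocked), now at (row=2, col=0)
  F4: move forward 0/4 (blocked), now at (row=2, col=0)
  R: turn right, now facing South
  F2: move forward 0/2 (blocked), now at (row=2, col=0)
Final: (row=2, col=0), facing South

Answer: Final position: (row=2, col=0), facing South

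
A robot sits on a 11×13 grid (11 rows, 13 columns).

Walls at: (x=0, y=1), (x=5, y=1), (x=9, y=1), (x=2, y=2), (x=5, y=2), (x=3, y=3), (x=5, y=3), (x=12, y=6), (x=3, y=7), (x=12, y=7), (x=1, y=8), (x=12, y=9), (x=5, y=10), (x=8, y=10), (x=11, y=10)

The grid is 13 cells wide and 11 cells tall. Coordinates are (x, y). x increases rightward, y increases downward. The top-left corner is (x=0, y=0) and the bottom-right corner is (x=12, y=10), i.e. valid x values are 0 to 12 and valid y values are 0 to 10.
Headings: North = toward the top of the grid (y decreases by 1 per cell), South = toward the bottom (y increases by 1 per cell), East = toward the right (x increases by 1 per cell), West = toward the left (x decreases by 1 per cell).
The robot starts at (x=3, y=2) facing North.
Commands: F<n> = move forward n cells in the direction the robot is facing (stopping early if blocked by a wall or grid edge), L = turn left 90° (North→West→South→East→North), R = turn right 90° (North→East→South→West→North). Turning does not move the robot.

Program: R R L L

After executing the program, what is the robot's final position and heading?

Answer: Final position: (x=3, y=2), facing North

Derivation:
Start: (x=3, y=2), facing North
  R: turn right, now facing East
  R: turn right, now facing South
  L: turn left, now facing East
  L: turn left, now facing North
Final: (x=3, y=2), facing North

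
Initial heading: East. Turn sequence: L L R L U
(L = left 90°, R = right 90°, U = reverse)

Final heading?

Answer: Final heading: East

Derivation:
Start: East
  L (left (90° counter-clockwise)) -> North
  L (left (90° counter-clockwise)) -> West
  R (right (90° clockwise)) -> North
  L (left (90° counter-clockwise)) -> West
  U (U-turn (180°)) -> East
Final: East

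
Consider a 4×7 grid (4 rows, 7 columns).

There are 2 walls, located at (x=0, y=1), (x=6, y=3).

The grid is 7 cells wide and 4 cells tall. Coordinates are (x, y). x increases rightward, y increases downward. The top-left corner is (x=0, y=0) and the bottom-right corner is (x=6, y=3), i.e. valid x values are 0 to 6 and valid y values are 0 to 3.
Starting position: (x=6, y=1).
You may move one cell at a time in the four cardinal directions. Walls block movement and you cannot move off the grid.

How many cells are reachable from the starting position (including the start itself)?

Answer: Reachable cells: 26

Derivation:
BFS flood-fill from (x=6, y=1):
  Distance 0: (x=6, y=1)
  Distance 1: (x=6, y=0), (x=5, y=1), (x=6, y=2)
  Distance 2: (x=5, y=0), (x=4, y=1), (x=5, y=2)
  Distance 3: (x=4, y=0), (x=3, y=1), (x=4, y=2), (x=5, y=3)
  Distance 4: (x=3, y=0), (x=2, y=1), (x=3, y=2), (x=4, y=3)
  Distance 5: (x=2, y=0), (x=1, y=1), (x=2, y=2), (x=3, y=3)
  Distance 6: (x=1, y=0), (x=1, y=2), (x=2, y=3)
  Distance 7: (x=0, y=0), (x=0, y=2), (x=1, y=3)
  Distance 8: (x=0, y=3)
Total reachable: 26 (grid has 26 open cells total)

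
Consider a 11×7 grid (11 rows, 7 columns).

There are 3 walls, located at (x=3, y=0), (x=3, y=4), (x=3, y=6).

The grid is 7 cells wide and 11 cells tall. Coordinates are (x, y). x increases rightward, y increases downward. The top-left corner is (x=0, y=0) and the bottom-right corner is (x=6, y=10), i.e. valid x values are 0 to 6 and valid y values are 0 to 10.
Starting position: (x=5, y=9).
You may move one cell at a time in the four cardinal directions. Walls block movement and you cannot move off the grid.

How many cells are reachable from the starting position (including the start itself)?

Answer: Reachable cells: 74

Derivation:
BFS flood-fill from (x=5, y=9):
  Distance 0: (x=5, y=9)
  Distance 1: (x=5, y=8), (x=4, y=9), (x=6, y=9), (x=5, y=10)
  Distance 2: (x=5, y=7), (x=4, y=8), (x=6, y=8), (x=3, y=9), (x=4, y=10), (x=6, y=10)
  Distance 3: (x=5, y=6), (x=4, y=7), (x=6, y=7), (x=3, y=8), (x=2, y=9), (x=3, y=10)
  Distance 4: (x=5, y=5), (x=4, y=6), (x=6, y=6), (x=3, y=7), (x=2, y=8), (x=1, y=9), (x=2, y=10)
  Distance 5: (x=5, y=4), (x=4, y=5), (x=6, y=5), (x=2, y=7), (x=1, y=8), (x=0, y=9), (x=1, y=10)
  Distance 6: (x=5, y=3), (x=4, y=4), (x=6, y=4), (x=3, y=5), (x=2, y=6), (x=1, y=7), (x=0, y=8), (x=0, y=10)
  Distance 7: (x=5, y=2), (x=4, y=3), (x=6, y=3), (x=2, y=5), (x=1, y=6), (x=0, y=7)
  Distance 8: (x=5, y=1), (x=4, y=2), (x=6, y=2), (x=3, y=3), (x=2, y=4), (x=1, y=5), (x=0, y=6)
  Distance 9: (x=5, y=0), (x=4, y=1), (x=6, y=1), (x=3, y=2), (x=2, y=3), (x=1, y=4), (x=0, y=5)
  Distance 10: (x=4, y=0), (x=6, y=0), (x=3, y=1), (x=2, y=2), (x=1, y=3), (x=0, y=4)
  Distance 11: (x=2, y=1), (x=1, y=2), (x=0, y=3)
  Distance 12: (x=2, y=0), (x=1, y=1), (x=0, y=2)
  Distance 13: (x=1, y=0), (x=0, y=1)
  Distance 14: (x=0, y=0)
Total reachable: 74 (grid has 74 open cells total)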